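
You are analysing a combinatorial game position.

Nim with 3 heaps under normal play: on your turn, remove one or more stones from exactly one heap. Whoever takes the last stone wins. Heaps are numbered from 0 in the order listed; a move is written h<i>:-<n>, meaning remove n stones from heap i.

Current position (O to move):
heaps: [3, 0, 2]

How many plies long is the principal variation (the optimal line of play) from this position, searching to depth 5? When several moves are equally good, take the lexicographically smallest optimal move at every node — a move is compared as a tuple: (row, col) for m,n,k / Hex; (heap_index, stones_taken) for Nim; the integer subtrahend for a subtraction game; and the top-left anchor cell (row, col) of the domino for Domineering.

PV length from [(3,0,2)]: 5 plies

[(3,0,2)] O move#1: h0:-1:+1/(2,0,2)*, h0:-2:-1/(1,0,2), h0:-3:-1/(0,0,2), h2:-1:-1/(3,0,1), h2:-2:-1/(3,0,0)
[(2,0,2)] X move#2: h0:-1:-1/(1,0,2)*, h0:-2:-1/(0,0,2), h2:-1:-1/(2,0,1), h2:-2:-1/(2,0,0)
[(1,0,2)] O move#3: h0:-1:-1/(0,0,2), h2:-1:+1/(1,0,1)*, h2:-2:-1/(1,0,0)
[(1,0,1)] X move#4: h0:-1:-1/(0,0,1)*, h2:-1:-1/(1,0,0)
[(0,0,1)] O move#5: h2:-1:+1/(0,0,0)*
[(0,0,0)] end (terminal -1, X#6); searched (3,0,2) to 5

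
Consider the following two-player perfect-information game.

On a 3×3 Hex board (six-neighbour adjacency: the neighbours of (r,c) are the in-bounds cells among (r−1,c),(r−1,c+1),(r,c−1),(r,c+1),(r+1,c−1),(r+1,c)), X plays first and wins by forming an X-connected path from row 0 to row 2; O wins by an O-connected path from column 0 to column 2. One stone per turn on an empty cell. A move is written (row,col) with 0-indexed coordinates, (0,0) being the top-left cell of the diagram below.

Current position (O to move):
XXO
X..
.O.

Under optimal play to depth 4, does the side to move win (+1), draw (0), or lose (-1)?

value(XXO/X../.O., O) = +1

ply 1, O at XXO/X../.O. | (1,1)=-1→XXO/XO./.O.; (1,2)=-1→XXO/X.O/.O.; (2,0)=+1→XXO/X../OO.*; (2,2)=-1→XXO/X../.OO
ply 2, X at XXO/X../OO. | (1,1)=-1→XXO/XX./OO.*; (1,2)=-1→XXO/X.X/OO.; (2,2)=-1→XXO/X../OOX
ply 3, O at XXO/XX./OO. | (1,2)=+1→XXO/XXO/OO.*; (2,2)=+1→XXO/XX./OOO
ply 4: XXO/XXO/OO. is terminal -1 (X); from XXO/X../.O. depth 4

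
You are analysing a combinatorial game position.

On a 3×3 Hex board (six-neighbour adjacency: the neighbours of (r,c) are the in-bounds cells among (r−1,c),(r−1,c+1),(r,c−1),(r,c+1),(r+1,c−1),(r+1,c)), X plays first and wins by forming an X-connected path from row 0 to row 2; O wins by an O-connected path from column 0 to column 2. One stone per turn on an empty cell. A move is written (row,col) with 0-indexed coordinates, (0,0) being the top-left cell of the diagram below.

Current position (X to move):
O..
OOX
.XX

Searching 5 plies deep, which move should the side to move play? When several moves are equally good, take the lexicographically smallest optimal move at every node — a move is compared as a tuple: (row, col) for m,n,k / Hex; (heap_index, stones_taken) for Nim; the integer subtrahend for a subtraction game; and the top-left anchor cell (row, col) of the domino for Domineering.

ply 1, X at O../OOX/.XX | (0,1)=-1→OX./OOX/.XX; (0,2)=+1→O.X/OOX/.XX*; (2,0)=-1→O../OOX/XXX
ply 2: O.X/OOX/.XX is terminal -1 (O); from O../OOX/.XX depth 5

X's best at [O../OOX/.XX]: (0,2)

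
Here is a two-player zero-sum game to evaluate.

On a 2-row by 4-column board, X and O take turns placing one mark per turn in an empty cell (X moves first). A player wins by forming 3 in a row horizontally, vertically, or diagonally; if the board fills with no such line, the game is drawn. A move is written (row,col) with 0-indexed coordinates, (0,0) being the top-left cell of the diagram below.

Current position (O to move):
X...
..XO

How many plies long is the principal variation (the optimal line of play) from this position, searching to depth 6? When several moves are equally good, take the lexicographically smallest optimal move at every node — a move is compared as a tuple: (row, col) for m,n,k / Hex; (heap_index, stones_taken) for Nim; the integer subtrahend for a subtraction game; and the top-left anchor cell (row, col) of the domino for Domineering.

ply 1, O at X.../..XO | (0,1)=+0→XO../..XO*; (0,2)=+0→X.O./..XO; (0,3)=+0→X..O/..XO; (1,0)=+0→X.../O.XO; (1,1)=+0→X.../.OXO
ply 2, X at XO../..XO | (0,2)=+0→XOX./..XO*; (0,3)=+0→XO.X/..XO; (1,0)=+0→XO../X.XO; (1,1)=+0→XO../.XXO
ply 3, O at XOX./..XO | (0,3)=+0→XOXO/..XO*; (1,0)=+0→XOX./O.XO; (1,1)=+0→XOX./.OXO
ply 4, X at XOXO/..XO | (1,0)=+0→XOXO/X.XO*; (1,1)=+0→XOXO/.XXO
ply 5, O at XOXO/X.XO | (1,1)=+0→XOXO/XOXO*
ply 6: XOXO/XOXO is terminal +0 (X); from X.../..XO depth 6

PV length from [X.../..XO]: 5 plies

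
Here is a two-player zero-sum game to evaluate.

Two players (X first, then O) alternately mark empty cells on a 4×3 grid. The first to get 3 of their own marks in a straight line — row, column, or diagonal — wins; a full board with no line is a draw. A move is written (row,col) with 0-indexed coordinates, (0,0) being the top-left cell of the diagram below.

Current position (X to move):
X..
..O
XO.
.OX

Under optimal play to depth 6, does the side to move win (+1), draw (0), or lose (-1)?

value(X../..O/XO./.OX, X) = +1

p1 X@[X../..O/XO./.OX]: (0,1)[XX./..O/XO./.OX]-1 (0,2)[X.X/..O/XO./.OX]-1 (1,0)[X../X.O/XO./.OX]+1* (1,1)[X../.XO/XO./.OX]-1 (2,2)[X../..O/XOX/.OX]-1 (3,0)[X../..O/XO./XOX]-1
p2 O@[X../X.O/XO./.OX] terminal -1; root [X../..O/XO./.OX] d6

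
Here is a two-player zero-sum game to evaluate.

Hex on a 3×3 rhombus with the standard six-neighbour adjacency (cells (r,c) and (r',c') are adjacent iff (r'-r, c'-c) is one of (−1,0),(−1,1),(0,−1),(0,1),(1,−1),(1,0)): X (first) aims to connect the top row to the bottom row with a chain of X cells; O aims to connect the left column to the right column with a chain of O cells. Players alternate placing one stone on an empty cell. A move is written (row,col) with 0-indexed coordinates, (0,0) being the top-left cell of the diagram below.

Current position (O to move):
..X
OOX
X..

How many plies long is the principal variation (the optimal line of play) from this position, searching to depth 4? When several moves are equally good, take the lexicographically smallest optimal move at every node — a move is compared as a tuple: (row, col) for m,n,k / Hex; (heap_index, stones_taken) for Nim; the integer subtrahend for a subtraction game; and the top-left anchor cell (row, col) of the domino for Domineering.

PV length from [..X/OOX/X..]: 4 plies

ply 1, O at ..X/OOX/X.. | (0,0)=-1→O.X/OOX/X..*; (0,1)=-1→.OX/OOX/X..; (2,1)=-1→..X/OOX/XO.; (2,2)=-1→..X/OOX/X.O
ply 2, X at O.X/OOX/X.. | (0,1)=+1→OXX/OOX/X..*; (2,1)=+1→O.X/OOX/XX.; (2,2)=+1→O.X/OOX/X.X
ply 3, O at OXX/OOX/X.. | (2,1)=-1→OXX/OOX/XO.*; (2,2)=-1→OXX/OOX/X.O
ply 4, X at OXX/OOX/XO. | (2,2)=+1→OXX/OOX/XOX*
ply 5: OXX/OOX/XOX is terminal -1 (O); from ..X/OOX/X.. depth 4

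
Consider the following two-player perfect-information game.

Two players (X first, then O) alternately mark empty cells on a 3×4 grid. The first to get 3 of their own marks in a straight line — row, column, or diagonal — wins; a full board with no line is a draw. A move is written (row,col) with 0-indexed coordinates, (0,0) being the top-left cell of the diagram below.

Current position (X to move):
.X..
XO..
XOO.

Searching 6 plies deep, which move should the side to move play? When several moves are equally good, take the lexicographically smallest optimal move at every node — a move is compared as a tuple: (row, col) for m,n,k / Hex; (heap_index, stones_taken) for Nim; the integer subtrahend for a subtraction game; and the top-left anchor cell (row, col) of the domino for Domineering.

X's best at [.X../XO../XOO.]: (0,0)

ply 1, X at .X../XO../XOO. | (0,0)=+1→XX../XO../XOO.*; (0,2)=-1→.XX./XO../XOO.; (0,3)=-1→.X.X/XO../XOO.; (1,2)=-1→.X../XOX./XOO.; (1,3)=-1→.X../XO.X/XOO.; (2,3)=-1→.X../XO../XOOX
ply 2: XX../XO../XOO. is terminal -1 (O); from .X../XO../XOO. depth 6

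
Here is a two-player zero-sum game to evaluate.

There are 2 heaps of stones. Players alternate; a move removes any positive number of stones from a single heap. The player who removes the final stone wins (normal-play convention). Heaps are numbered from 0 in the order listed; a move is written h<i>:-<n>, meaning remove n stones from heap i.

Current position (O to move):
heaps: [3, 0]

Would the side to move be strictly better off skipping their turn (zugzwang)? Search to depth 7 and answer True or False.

zugzwang((3,0), O) = False

p1 O@[(3,0)]: h0:-1[(2,0)]-1 h0:-2[(1,0)]-1 h0:-3[(0,0)]+1*
p2 X@[(0,0)] terminal -1; root [(3,0)] d7
if O skipped the turn, X would face:
~ p1 X@[(3,0)]: h0:-1[(2,0)]-1 h0:-2[(1,0)]-1 h0:-3[(0,0)]+1*
~ p2 O@[(0,0)] terminal -1; root [(3,0)] d7
compare (O): move=+1 vs pass=-1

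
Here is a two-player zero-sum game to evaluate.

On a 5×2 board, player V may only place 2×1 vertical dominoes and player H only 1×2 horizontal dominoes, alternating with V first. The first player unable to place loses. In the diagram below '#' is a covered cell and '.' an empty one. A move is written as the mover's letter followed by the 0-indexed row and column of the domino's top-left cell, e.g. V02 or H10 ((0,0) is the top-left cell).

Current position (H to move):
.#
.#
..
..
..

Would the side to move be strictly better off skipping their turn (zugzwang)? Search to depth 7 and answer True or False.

p1 H@[.#/.#/../../..]: H20[.#/.#/##/../..]-1 H30[.#/.#/../##/..]+1* H40[.#/.#/../../##]-1
p2 V@[.#/.#/../##/..]: V00[##/##/../##/..]-1* V10[.#/##/#./##/..]-1
p3 H@[##/##/../##/..]: H20[##/##/##/##/..]+1* H40[##/##/../##/##]+1
p4 V@[##/##/##/##/..] terminal -1; root [.#/.#/../../..] d7
pass branch (V moves first from the same position):
  | p1 V@[.#/.#/../../..]: V00[##/##/../../..]-1 V10[.#/##/#./../..]-1 V20[.#/.#/#./#./..]+1* V21[.#/.#/.#/.#/..]+1 V30[.#/.#/../#./#.]+1 V31[.#/.#/../.#/.#]+1
  | p2 H@[.#/.#/#./#./..]: H40[.#/.#/#./#./##]-1*
  | p3 V@[.#/.#/#./#./##]: V00[##/##/#./#./##]+1* V21[.#/.#/##/##/##]+1
  | p4 H@[##/##/#./#./##] terminal -1; root [.#/.#/../../..] d7
H moving scores +1; H passing scores -1

zugzwang(.#/.#/../../.., H) = False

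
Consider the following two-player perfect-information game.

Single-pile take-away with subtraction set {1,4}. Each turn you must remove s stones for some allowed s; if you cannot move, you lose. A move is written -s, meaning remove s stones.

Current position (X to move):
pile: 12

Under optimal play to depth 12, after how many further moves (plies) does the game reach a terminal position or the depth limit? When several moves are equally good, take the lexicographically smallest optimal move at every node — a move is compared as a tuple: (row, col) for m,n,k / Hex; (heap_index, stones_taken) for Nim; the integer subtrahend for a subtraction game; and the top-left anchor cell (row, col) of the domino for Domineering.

PV length from [12]: 6 plies

ply 1, X at 12 | -1=-1→11*; -4=-1→8
ply 2, O at 11 | -1=+1→10*; -4=+1→7
ply 3, X at 10 | -1=-1→9*; -4=-1→6
ply 4, O at 9 | -1=-1→8; -4=+1→5*
ply 5, X at 5 | -1=-1→4*; -4=-1→1
ply 6, O at 4 | -1=-1→3; -4=+1→0*
ply 7: 0 is terminal -1 (X); from 12 depth 12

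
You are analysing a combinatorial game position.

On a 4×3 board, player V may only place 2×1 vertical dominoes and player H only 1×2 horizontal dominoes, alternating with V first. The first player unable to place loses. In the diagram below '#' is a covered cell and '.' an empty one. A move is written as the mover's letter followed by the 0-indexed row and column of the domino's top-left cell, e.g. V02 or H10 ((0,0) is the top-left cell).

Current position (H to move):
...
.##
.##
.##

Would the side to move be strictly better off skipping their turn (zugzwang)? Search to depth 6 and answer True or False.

p1 H@[.../.##/.##/.##]: H00[##./.##/.##/.##]-1* H01[.##/.##/.##/.##]-1
p2 V@[##./.##/.##/.##]: V10[##./###/###/.##]+1* V20[##./.##/###/###]+1
p3 H@[##./###/###/.##] terminal -1; root [.../.##/.##/.##] d6
pass branch (V moves first from the same position):
  | p1 V@[.../.##/.##/.##]: V00[#../###/.##/.##]+1* V10[.../###/###/.##]-1 V20[.../.##/###/###]-1
  | p2 H@[#../###/.##/.##]: H01[###/###/.##/.##]-1*
  | p3 V@[###/###/.##/.##]: V20[###/###/###/###]+1*
  | p4 H@[###/###/###/###] terminal -1; root [.../.##/.##/.##] d6
H moving scores -1; H passing scores -1

zugzwang(.../.##/.##/.##, H) = False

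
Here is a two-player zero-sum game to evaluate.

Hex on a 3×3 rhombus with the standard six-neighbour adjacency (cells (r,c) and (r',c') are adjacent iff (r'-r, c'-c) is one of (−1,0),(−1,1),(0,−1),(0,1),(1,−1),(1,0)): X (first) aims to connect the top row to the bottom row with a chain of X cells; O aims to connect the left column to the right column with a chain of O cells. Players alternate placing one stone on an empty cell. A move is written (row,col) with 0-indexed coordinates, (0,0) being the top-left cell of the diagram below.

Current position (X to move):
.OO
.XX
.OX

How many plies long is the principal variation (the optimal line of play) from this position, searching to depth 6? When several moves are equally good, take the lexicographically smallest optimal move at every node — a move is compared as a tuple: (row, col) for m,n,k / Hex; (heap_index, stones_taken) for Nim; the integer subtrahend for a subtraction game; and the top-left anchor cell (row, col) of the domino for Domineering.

PV length from [.OO/.XX/.OX]: 2 plies

[.OO/.XX/.OX] X move#1: (0,0):-1/XOO/.XX/.OX*, (1,0):-1/.OO/XXX/.OX, (2,0):-1/.OO/.XX/XOX
[XOO/.XX/.OX] O move#2: (1,0):+1/XOO/OXX/.OX*, (2,0):-1/XOO/.XX/OOX
[XOO/OXX/.OX] end (terminal -1, X#3); searched .OO/.XX/.OX to 6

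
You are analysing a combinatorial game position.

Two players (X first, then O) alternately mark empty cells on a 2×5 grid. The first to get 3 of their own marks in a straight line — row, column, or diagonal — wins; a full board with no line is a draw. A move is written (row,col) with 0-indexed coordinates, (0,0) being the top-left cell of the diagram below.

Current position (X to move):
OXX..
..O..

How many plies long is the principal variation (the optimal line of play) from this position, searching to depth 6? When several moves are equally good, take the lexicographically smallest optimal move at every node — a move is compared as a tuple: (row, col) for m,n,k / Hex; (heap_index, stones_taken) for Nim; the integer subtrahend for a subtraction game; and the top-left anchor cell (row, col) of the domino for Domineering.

PV length from [OXX../..O..]: 1 ply

ply 1, X at OXX../..O.. | (0,3)=+1→OXXX./..O..*; (0,4)=+0→OXX.X/..O..; (1,0)=+0→OXX../X.O..; (1,1)=+0→OXX../.XO..; (1,3)=+0→OXX../..OX.; (1,4)=+0→OXX../..O.X
ply 2: OXXX./..O.. is terminal -1 (O); from OXX../..O.. depth 6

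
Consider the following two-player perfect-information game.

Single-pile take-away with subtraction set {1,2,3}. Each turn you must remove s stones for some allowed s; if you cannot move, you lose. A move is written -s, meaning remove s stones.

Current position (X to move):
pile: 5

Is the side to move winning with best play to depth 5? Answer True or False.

ply 1, X at 5 | -1=+1→4*; -2=-1→3; -3=-1→2
ply 2, O at 4 | -1=-1→3*; -2=-1→2; -3=-1→1
ply 3, X at 3 | -1=-1→2; -2=-1→1; -3=+1→0*
ply 4: 0 is terminal -1 (O); from 5 depth 5

X winning at [5]: True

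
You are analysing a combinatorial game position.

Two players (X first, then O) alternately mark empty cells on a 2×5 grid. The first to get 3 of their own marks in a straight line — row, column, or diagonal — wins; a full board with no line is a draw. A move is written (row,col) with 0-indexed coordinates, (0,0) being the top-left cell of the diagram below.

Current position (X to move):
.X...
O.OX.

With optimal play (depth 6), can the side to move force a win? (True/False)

X winning at [.X.../O.OX.]: False

[.X.../O.OX.] X move#1: (0,0):-1/XX.../O.OX., (0,2):-1/.XX../O.OX., (0,3):-1/.X.X./O.OX., (0,4):-1/.X..X/O.OX., (1,1):+0/.X.../OXOX.*, (1,4):-1/.X.../O.OXX
[.X.../OXOX.] O move#2: (0,0):+0/OX.../OXOX.*, (0,2):+0/.XO../OXOX., (0,3):+0/.X.O./OXOX., (0,4):-1/.X..O/OXOX., (1,4):-1/.X.../OXOXO
[OX.../OXOX.] X move#3: (0,2):+0/OXX../OXOX.*, (0,3):+0/OX.X./OXOX., (0,4):+0/OX..X/OXOX., (1,4):+0/OX.../OXOXX
[OXX../OXOX.] O move#4: (0,3):+0/OXXO./OXOX.*, (0,4):-1/OXX.O/OXOX., (1,4):-1/OXX../OXOXO
[OXXO./OXOX.] X move#5: (0,4):+0/OXXOX/OXOX.*, (1,4):+0/OXXO./OXOXX
[OXXOX/OXOX.] O move#6: (1,4):+0/OXXOX/OXOXO*
[OXXOX/OXOXO] end (terminal +0, X#7); searched .X.../O.OX. to 6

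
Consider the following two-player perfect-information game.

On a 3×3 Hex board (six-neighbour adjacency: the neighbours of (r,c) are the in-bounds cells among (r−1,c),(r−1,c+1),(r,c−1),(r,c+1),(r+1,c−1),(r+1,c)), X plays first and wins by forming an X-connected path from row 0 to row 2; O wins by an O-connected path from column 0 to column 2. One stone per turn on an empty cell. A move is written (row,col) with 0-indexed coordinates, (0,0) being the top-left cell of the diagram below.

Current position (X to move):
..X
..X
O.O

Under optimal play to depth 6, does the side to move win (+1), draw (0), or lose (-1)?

ply 1, X at ..X/..X/O.O | (0,0)=-1→X.X/..X/O.O; (0,1)=-1→.XX/..X/O.O; (1,0)=-1→..X/X.X/O.O; (1,1)=-1→..X/.XX/O.O; (2,1)=+1→..X/..X/OXO*
ply 2: ..X/..X/OXO is terminal -1 (O); from ..X/..X/O.O depth 6

value(..X/..X/O.O, X) = +1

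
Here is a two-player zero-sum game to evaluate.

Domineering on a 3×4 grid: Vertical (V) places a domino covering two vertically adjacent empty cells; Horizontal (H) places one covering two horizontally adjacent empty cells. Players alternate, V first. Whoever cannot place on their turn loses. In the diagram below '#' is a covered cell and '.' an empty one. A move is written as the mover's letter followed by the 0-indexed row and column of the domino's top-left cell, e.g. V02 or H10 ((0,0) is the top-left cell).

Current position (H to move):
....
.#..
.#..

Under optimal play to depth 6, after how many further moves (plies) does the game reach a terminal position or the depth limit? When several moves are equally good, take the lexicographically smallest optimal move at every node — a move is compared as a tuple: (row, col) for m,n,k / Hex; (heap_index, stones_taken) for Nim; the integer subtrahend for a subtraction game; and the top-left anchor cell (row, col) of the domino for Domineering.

PV length from [..../.#../.#..]: 3 plies

[..../.#../.#..] H move#1: H00:-1/##../.#../.#.., H01:-1/.##./.#../.#.., H02:-1/..##/.#../.#.., H12:+1/..../.###/.#..*, H22:-1/..../.#../.###
[..../.###/.#..] V move#2: V00:-1/#.../####/.#..*, V10:-1/..../####/##..
[#.../####/.#..] H move#3: H01:+1/###./####/.#..*, H02:+1/#.##/####/.#.., H22:+1/#.../####/.###
[###./####/.#..] end (terminal -1, V#4); searched ..../.#../.#.. to 6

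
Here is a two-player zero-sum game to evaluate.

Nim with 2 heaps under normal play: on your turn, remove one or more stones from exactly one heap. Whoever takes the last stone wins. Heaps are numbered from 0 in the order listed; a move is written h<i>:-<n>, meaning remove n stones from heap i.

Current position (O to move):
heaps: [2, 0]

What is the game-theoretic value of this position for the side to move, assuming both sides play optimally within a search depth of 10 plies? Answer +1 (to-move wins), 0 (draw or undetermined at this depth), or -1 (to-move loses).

value((2,0), O) = +1

p1 O@[(2,0)]: h0:-1[(1,0)]-1 h0:-2[(0,0)]+1*
p2 X@[(0,0)] terminal -1; root [(2,0)] d10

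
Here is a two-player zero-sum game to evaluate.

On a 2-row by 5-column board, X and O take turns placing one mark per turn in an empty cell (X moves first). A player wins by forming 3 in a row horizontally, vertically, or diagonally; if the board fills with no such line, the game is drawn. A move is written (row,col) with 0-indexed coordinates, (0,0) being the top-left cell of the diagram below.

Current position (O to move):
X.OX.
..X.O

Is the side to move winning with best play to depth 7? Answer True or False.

O winning at [X.OX./..X.O]: False

[X.OX./..X.O] O move#1: (0,1):-1/XOOX./..X.O, (0,4):-1/X.OXO/..X.O, (1,0):+0/X.OX./O.X.O*, (1,1):+0/X.OX./.OX.O, (1,3):+0/X.OX./..XOO
[X.OX./O.X.O] X move#2: (0,1):+0/XXOX./O.X.O*, (0,4):+0/X.OXX/O.X.O, (1,1):+0/X.OX./OXX.O, (1,3):+0/X.OX./O.XXO
[XXOX./O.X.O] O move#3: (0,4):+0/XXOXO/O.X.O*, (1,1):+0/XXOX./OOX.O, (1,3):+0/XXOX./O.XOO
[XXOXO/O.X.O] X move#4: (1,1):+0/XXOXO/OXX.O*, (1,3):+0/XXOXO/O.XXO
[XXOXO/OXX.O] O move#5: (1,3):+0/XXOXO/OXXOO*
[XXOXO/OXXOO] end (terminal +0, X#6); searched X.OX./..X.O to 7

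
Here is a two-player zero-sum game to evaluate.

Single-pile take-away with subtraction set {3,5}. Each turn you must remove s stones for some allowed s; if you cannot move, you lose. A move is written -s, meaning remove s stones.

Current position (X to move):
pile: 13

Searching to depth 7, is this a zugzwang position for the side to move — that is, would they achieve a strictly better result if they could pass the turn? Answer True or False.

zugzwang(13, X) = False

ply 1, X at 13 | -3=+1→10*; -5=+1→8
ply 2, O at 10 | -3=-1→7*; -5=-1→5
ply 3, X at 7 | -3=-1→4; -5=+1→2*
ply 4: 2 is terminal -1 (O); from 13 depth 7
pass branch (O moves first from the same position):
  | ply 1, O at 13 | -3=+1→10*; -5=+1→8
  | ply 2, X at 10 | -3=-1→7*; -5=-1→5
  | ply 3, O at 7 | -3=-1→4; -5=+1→2*
  | ply 4: 2 is terminal -1 (X); from 13 depth 7
X moving scores +1; X passing scores -1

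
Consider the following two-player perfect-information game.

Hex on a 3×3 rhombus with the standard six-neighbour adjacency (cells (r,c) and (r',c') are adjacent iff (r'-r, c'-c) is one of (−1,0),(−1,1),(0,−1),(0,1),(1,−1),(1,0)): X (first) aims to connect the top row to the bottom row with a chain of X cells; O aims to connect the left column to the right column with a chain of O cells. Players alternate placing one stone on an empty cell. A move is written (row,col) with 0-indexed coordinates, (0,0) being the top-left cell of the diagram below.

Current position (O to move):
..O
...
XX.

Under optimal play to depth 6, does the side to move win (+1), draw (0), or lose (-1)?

p1 O@[..O/.../XX.]: (0,0)[O.O/.../XX.]-1 (0,1)[.OO/.../XX.]+1* (1,0)[..O/O../XX.]+1 (1,1)[..O/.O./XX.]-1 (1,2)[..O/..O/XX.]-1 (2,2)[..O/.../XXO]-1
p2 X@[.OO/.../XX.]: (0,0)[XOO/.../XX.]-1* (1,0)[.OO/X../XX.]-1 (1,1)[.OO/.X./XX.]-1 (1,2)[.OO/..X/XX.]-1 (2,2)[.OO/.../XXX]-1
p3 O@[XOO/.../XX.]: (1,0)[XOO/O../XX.]+1* (1,1)[XOO/.O./XX.]-1 (1,2)[XOO/..O/XX.]-1 (2,2)[XOO/.../XXO]-1
p4 X@[XOO/O../XX.] terminal -1; root [..O/.../XX.] d6

value(..O/.../XX., O) = +1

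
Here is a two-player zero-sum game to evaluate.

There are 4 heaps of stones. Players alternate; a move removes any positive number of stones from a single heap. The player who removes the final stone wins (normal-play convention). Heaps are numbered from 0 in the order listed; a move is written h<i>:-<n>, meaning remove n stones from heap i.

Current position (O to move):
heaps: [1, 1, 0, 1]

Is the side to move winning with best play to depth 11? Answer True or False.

O winning at [(1,1,0,1)]: True

ply 1, O at (1,1,0,1) | h0:-1=+1→(0,1,0,1)*; h1:-1=+1→(1,0,0,1); h3:-1=+1→(1,1,0,0)
ply 2, X at (0,1,0,1) | h1:-1=-1→(0,0,0,1)*; h3:-1=-1→(0,1,0,0)
ply 3, O at (0,0,0,1) | h3:-1=+1→(0,0,0,0)*
ply 4: (0,0,0,0) is terminal -1 (X); from (1,1,0,1) depth 11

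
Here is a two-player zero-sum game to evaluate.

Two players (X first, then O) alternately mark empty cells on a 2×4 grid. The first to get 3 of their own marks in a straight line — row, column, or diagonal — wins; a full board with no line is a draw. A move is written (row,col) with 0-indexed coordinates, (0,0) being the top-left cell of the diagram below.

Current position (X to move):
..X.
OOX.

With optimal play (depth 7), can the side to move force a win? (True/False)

[..X./OOX.] X move#1: (0,0):+0/X.X./OOX., (0,1):+1/.XX./OOX.*, (0,3):+0/..XX/OOX., (1,3):+0/..X./OOXX
[.XX./OOX.] O move#2: (0,0):-1/OXX./OOX.*, (0,3):-1/.XXO/OOX., (1,3):-1/.XX./OOXO
[OXX./OOX.] X move#3: (0,3):+1/OXXX/OOX.*, (1,3):+0/OXX./OOXX
[OXXX/OOX.] end (terminal -1, O#4); searched ..X./OOX. to 7

X winning at [..X./OOX.]: True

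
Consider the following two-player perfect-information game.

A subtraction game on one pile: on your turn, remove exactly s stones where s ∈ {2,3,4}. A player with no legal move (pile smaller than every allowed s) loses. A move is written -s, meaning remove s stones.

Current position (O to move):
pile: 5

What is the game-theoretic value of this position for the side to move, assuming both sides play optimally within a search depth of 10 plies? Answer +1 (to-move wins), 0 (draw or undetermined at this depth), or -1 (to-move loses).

value(5, O) = +1

ply 1, O at 5 | -2=-1→3; -3=-1→2; -4=+1→1*
ply 2: 1 is terminal -1 (X); from 5 depth 10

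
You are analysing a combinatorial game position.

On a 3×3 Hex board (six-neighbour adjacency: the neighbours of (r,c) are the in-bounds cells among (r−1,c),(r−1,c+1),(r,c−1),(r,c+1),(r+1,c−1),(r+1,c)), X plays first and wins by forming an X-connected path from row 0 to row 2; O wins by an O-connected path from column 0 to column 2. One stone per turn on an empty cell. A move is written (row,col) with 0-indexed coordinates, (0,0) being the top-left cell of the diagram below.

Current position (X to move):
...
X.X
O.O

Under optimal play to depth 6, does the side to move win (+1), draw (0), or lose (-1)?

ply 1, X at .../X.X/O.O | (0,0)=-1→X../X.X/O.O; (0,1)=-1→.X./X.X/O.O; (0,2)=-1→..X/X.X/O.O; (1,1)=-1→.../XXX/O.O; (2,1)=+1→.../X.X/OXO*
ply 2, O at .../X.X/OXO | (0,0)=-1→O../X.X/OXO*; (0,1)=-1→.O./X.X/OXO; (0,2)=-1→..O/X.X/OXO; (1,1)=-1→.../XOX/OXO
ply 3, X at O../X.X/OXO | (0,1)=+1→OX./X.X/OXO*; (0,2)=+1→O.X/X.X/OXO; (1,1)=+1→O../XXX/OXO
ply 4, O at OX./X.X/OXO | (0,2)=-1→OXO/X.X/OXO*; (1,1)=-1→OX./XOX/OXO
ply 5, X at OXO/X.X/OXO | (1,1)=+1→OXO/XXX/OXO*
ply 6: OXO/XXX/OXO is terminal -1 (O); from .../X.X/O.O depth 6

value(.../X.X/O.O, X) = +1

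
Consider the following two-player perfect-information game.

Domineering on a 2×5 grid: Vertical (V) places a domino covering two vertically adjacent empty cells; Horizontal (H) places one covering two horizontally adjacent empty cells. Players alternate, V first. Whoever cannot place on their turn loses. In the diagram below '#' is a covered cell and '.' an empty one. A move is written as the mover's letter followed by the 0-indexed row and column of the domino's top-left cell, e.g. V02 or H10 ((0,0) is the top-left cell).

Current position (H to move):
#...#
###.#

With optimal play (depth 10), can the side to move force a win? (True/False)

ply 1, H at #...#/###.# | H01=-1→###.#/###.#; H02=+1→#.###/###.#*
ply 2: #.###/###.# is terminal -1 (V); from #...#/###.# depth 10

H winning at [#...#/###.#]: True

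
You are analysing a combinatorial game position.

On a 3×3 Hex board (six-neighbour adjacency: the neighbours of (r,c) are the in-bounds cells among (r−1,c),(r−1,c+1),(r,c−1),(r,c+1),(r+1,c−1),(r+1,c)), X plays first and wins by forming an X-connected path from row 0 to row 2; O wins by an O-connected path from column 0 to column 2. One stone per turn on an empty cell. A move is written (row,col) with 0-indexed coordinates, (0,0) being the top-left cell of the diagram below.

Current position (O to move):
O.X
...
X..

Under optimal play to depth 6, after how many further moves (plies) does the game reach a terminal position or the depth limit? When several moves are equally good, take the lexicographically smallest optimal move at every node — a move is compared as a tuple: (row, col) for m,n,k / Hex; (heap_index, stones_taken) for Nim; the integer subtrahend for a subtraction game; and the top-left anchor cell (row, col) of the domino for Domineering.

PV length from [O.X/.../X..]: 6 plies

p1 O@[O.X/.../X..]: (0,1)[OOX/.../X..]-1* (1,0)[O.X/O../X..]-1 (1,1)[O.X/.O./X..]-1 (1,2)[O.X/..O/X..]-1 (2,1)[O.X/.../XO.]-1 (2,2)[O.X/.../X.O]-1
p2 X@[OOX/.../X..]: (1,0)[OOX/X../X..]+1* (1,1)[OOX/.X./X..]+1 (1,2)[OOX/..X/X..]+1 (2,1)[OOX/.../XX.]+1 (2,2)[OOX/.../X.X]+1
p3 O@[OOX/X../X..]: (1,1)[OOX/XO./X..]-1* (1,2)[OOX/X.O/X..]-1 (2,1)[OOX/X../XO.]-1 (2,2)[OOX/X../X.O]-1
p4 X@[OOX/XO./X..]: (1,2)[OOX/XOX/X..]+1* (2,1)[OOX/XO./XX.]-1 (2,2)[OOX/XO./X.X]-1
p5 O@[OOX/XOX/X..]: (2,1)[OOX/XOX/XO.]-1* (2,2)[OOX/XOX/X.O]-1
p6 X@[OOX/XOX/XO.]: (2,2)[OOX/XOX/XOX]+1*
p7 O@[OOX/XOX/XOX] terminal -1; root [O.X/.../X..] d6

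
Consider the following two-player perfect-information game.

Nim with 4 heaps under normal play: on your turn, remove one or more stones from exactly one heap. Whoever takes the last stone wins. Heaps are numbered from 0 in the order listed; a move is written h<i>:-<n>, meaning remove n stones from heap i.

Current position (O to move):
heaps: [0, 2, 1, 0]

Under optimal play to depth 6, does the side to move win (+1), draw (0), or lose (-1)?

value((0,2,1,0), O) = +1

p1 O@[(0,2,1,0)]: h1:-1[(0,1,1,0)]+1* h1:-2[(0,0,1,0)]-1 h2:-1[(0,2,0,0)]-1
p2 X@[(0,1,1,0)]: h1:-1[(0,0,1,0)]-1* h2:-1[(0,1,0,0)]-1
p3 O@[(0,0,1,0)]: h2:-1[(0,0,0,0)]+1*
p4 X@[(0,0,0,0)] terminal -1; root [(0,2,1,0)] d6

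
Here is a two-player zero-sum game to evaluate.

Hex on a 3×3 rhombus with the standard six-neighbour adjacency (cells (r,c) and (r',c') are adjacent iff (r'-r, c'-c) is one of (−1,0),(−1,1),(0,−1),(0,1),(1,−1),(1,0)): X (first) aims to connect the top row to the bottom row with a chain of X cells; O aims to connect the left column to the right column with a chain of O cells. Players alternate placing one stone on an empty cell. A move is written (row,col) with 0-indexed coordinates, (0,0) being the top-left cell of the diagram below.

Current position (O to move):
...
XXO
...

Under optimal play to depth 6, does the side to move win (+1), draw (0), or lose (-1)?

ply 1, O at .../XXO/... | (0,0)=-1→O../XXO/...*; (0,1)=-1→.O./XXO/...; (0,2)=-1→..O/XXO/...; (2,0)=-1→.../XXO/O..; (2,1)=-1→.../XXO/.O.; (2,2)=-1→.../XXO/..O
ply 2, X at O../XXO/... | (0,1)=+1→OX./XXO/...*; (0,2)=+1→O.X/XXO/...; (2,0)=+1→O../XXO/X..; (2,1)=+1→O../XXO/.X.; (2,2)=+1→O../XXO/..X
ply 3, O at OX./XXO/... | (0,2)=-1→OXO/XXO/...*; (2,0)=-1→OX./XXO/O..; (2,1)=-1→OX./XXO/.O.; (2,2)=-1→OX./XXO/..O
ply 4, X at OXO/XXO/... | (2,0)=+1→OXO/XXO/X..*; (2,1)=+1→OXO/XXO/.X.; (2,2)=+1→OXO/XXO/..X
ply 5: OXO/XXO/X.. is terminal -1 (O); from .../XXO/... depth 6

value(.../XXO/..., O) = -1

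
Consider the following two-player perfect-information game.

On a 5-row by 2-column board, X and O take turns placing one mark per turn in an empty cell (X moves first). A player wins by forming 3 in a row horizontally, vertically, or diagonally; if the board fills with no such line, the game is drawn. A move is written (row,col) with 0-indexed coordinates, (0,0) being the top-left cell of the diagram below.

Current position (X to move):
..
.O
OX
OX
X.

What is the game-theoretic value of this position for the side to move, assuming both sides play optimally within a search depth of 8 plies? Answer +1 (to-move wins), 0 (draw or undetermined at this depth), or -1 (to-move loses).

ply 1, X at ../.O/OX/OX/X. | (0,0)=-1→X./.O/OX/OX/X.; (0,1)=-1→.X/.O/OX/OX/X.; (1,0)=+0→../XO/OX/OX/X.; (4,1)=+1→../.O/OX/OX/XX*
ply 2: ../.O/OX/OX/XX is terminal -1 (O); from ../.O/OX/OX/X. depth 8

value(../.O/OX/OX/X., X) = +1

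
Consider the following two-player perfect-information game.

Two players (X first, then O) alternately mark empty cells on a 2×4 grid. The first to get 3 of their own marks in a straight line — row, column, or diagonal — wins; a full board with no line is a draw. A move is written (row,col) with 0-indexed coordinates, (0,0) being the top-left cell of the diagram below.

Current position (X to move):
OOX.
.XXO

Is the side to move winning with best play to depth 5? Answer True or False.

X winning at [OOX./.XXO]: True

p1 X@[OOX./.XXO]: (0,3)[OOXX/.XXO]+0 (1,0)[OOX./XXXO]+1*
p2 O@[OOX./XXXO] terminal -1; root [OOX./.XXO] d5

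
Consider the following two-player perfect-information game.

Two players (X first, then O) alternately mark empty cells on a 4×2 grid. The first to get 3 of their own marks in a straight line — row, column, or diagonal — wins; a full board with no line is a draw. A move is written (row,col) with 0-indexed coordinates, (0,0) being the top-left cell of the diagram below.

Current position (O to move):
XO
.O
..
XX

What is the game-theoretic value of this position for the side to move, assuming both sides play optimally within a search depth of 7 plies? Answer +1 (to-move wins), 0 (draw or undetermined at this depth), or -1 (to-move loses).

ply 1, O at XO/.O/../XX | (1,0)=+0→XO/OO/../XX; (2,0)=+0→XO/.O/O./XX; (2,1)=+1→XO/.O/.O/XX*
ply 2: XO/.O/.O/XX is terminal -1 (X); from XO/.O/../XX depth 7

value(XO/.O/../XX, O) = +1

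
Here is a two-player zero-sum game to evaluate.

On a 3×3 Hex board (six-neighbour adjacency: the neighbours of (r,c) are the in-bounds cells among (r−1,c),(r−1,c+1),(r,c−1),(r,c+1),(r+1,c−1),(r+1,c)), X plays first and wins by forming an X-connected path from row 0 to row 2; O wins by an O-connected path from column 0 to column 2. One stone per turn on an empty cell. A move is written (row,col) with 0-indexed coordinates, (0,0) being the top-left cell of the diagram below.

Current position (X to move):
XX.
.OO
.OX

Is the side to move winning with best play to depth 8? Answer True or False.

X winning at [XX./.OO/.OX]: False

ply 1, X at XX./.OO/.OX | (0,2)=-1→XXX/.OO/.OX*; (1,0)=-1→XX./XOO/.OX; (2,0)=-1→XX./.OO/XOX
ply 2, O at XXX/.OO/.OX | (1,0)=+1→XXX/OOO/.OX*; (2,0)=+1→XXX/.OO/OOX
ply 3: XXX/OOO/.OX is terminal -1 (X); from XX./.OO/.OX depth 8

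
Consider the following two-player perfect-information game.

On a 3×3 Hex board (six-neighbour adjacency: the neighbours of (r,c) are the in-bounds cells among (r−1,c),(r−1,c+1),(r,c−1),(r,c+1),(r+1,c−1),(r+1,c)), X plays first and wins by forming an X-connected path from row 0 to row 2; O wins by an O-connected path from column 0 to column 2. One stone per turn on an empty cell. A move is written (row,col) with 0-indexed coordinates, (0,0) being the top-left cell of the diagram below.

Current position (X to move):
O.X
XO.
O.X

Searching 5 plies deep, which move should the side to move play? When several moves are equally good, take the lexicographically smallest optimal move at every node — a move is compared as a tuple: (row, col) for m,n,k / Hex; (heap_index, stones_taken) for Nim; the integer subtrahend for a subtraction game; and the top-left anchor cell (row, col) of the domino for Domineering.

X's best at [O.X/XO./O.X]: (1,2)

[O.X/XO./O.X] X move#1: (0,1):-1/OXX/XO./O.X, (1,2):+1/O.X/XOX/O.X*, (2,1):-1/O.X/XO./OXX
[O.X/XOX/O.X] end (terminal -1, O#2); searched O.X/XO./O.X to 5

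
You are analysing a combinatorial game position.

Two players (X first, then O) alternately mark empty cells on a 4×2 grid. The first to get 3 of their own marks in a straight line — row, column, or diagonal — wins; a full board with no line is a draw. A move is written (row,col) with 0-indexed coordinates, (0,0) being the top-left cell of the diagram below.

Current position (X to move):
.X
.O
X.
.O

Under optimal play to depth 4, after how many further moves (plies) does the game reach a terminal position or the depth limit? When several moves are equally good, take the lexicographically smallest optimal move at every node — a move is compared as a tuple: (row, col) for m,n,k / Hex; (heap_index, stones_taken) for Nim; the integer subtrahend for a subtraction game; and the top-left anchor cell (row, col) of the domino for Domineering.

p1 X@[.X/.O/X./.O]: (0,0)[XX/.O/X./.O]-1 (1,0)[.X/XO/X./.O]-1 (2,1)[.X/.O/XX/.O]+0* (3,0)[.X/.O/X./XO]-1
p2 O@[.X/.O/XX/.O]: (0,0)[OX/.O/XX/.O]+0* (1,0)[.X/OO/XX/.O]+0 (3,0)[.X/.O/XX/OO]+0
p3 X@[OX/.O/XX/.O]: (1,0)[OX/XO/XX/.O]+0* (3,0)[OX/.O/XX/XO]+0
p4 O@[OX/XO/XX/.O]: (3,0)[OX/XO/XX/OO]+0*
p5 X@[OX/XO/XX/OO] terminal +0; root [.X/.O/X./.O] d4

PV length from [.X/.O/X./.O]: 4 plies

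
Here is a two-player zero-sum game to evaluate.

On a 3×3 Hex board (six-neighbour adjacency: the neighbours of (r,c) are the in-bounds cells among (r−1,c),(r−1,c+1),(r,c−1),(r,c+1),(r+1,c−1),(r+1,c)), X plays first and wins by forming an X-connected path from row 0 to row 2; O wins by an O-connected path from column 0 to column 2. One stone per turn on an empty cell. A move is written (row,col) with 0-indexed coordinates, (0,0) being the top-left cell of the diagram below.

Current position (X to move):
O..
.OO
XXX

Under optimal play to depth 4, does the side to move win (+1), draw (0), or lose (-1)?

ply 1, X at O../.OO/XXX | (0,1)=-1→OX./.OO/XXX*; (0,2)=-1→O.X/.OO/XXX; (1,0)=-1→O../XOO/XXX
ply 2, O at OX./.OO/XXX | (0,2)=-1→OXO/.OO/XXX; (1,0)=+1→OX./OOO/XXX*
ply 3: OX./OOO/XXX is terminal -1 (X); from O../.OO/XXX depth 4

value(O../.OO/XXX, X) = -1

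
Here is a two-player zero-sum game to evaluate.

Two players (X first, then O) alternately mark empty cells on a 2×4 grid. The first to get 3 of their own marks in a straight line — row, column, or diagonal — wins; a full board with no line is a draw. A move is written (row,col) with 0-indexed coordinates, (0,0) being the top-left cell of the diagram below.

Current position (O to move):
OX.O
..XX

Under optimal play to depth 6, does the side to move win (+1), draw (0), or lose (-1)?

value(OX.O/..XX, O) = 0

ply 1, O at OX.O/..XX | (0,2)=-1→OXOO/..XX; (1,0)=-1→OX.O/O.XX; (1,1)=+0→OX.O/.OXX*
ply 2, X at OX.O/.OXX | (0,2)=+0→OXXO/.OXX*; (1,0)=+0→OX.O/XOXX
ply 3, O at OXXO/.OXX | (1,0)=+0→OXXO/OOXX*
ply 4: OXXO/OOXX is terminal +0 (X); from OX.O/..XX depth 6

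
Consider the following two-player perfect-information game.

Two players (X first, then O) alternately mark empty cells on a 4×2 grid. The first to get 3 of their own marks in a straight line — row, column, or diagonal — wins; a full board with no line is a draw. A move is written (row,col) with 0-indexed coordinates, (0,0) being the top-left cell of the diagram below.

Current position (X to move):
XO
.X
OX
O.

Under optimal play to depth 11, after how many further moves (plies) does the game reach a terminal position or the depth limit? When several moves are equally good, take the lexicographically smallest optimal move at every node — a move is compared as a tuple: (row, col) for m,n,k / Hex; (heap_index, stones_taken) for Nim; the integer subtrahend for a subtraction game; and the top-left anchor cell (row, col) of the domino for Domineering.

PV length from [XO/.X/OX/O.]: 1 ply

p1 X@[XO/.X/OX/O.]: (1,0)[XO/XX/OX/O.]+0 (3,1)[XO/.X/OX/OX]+1*
p2 O@[XO/.X/OX/OX] terminal -1; root [XO/.X/OX/O.] d11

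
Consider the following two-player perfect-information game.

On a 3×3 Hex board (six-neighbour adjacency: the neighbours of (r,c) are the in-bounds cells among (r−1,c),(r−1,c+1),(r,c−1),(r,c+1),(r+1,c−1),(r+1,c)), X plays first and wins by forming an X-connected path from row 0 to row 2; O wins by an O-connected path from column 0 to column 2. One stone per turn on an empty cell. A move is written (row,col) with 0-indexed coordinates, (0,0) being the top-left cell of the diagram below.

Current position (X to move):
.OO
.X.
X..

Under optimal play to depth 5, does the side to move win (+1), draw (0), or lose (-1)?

[.OO/.X./X..] X move#1: (0,0):-1/XOO/.X./X..*, (1,0):-1/.OO/XX./X.., (1,2):-1/.OO/.XX/X.., (2,1):-1/.OO/.X./XX., (2,2):-1/.OO/.X./X.X
[XOO/.X./X..] O move#2: (1,0):+1/XOO/OX./X..*, (1,2):-1/XOO/.XO/X.., (2,1):-1/XOO/.X./XO., (2,2):-1/XOO/.X./X.O
[XOO/OX./X..] end (terminal -1, X#3); searched .OO/.X./X.. to 5

value(.OO/.X./X.., X) = -1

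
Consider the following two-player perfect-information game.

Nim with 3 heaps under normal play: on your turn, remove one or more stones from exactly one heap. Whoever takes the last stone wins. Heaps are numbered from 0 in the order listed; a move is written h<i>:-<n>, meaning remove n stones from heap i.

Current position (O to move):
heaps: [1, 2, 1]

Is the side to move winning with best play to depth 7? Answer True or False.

O winning at [(1,2,1)]: True

ply 1, O at (1,2,1) | h0:-1=-1→(0,2,1); h1:-1=-1→(1,1,1); h1:-2=+1→(1,0,1)*; h2:-1=-1→(1,2,0)
ply 2, X at (1,0,1) | h0:-1=-1→(0,0,1)*; h2:-1=-1→(1,0,0)
ply 3, O at (0,0,1) | h2:-1=+1→(0,0,0)*
ply 4: (0,0,0) is terminal -1 (X); from (1,2,1) depth 7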